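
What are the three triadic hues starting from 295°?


Triadic: equally spaced at 120° intervals
H1 = 295°
H2 = (295 + 120) mod 360 = 55°
H3 = (295 + 240) mod 360 = 175°
Triadic = 295°, 55°, 175°


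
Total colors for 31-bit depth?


Colors = 2^bits = 2^31
= 2,147,483,648 colors


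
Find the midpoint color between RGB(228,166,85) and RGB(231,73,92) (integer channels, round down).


Midpoint: each channel = ⌊(C₁+C₂)/2⌋
R: ⌊(228+231)/2⌋ = 229
G: ⌊(166+73)/2⌋ = 119
B: ⌊(85+92)/2⌋ = 88
= RGB(229, 119, 88)


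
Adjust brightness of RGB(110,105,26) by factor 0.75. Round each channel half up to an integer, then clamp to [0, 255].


Multiply each channel by 0.75, round half up, clamp to [0, 255]
R: 110×0.75 = 82.5 → round → 83
G: 105×0.75 = 78.75 → round → 79
B: 26×0.75 = 19.5 → round → 20
= RGB(83, 79, 20)


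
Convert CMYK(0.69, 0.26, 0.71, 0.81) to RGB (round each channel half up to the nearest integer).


R = 255 × (1-C) × (1-K) = 255 × 0.31 × 0.19 = 15.0195 → 15
G = 255 × (1-M) × (1-K) = 255 × 0.74 × 0.19 = 35.853 → 36
B = 255 × (1-Y) × (1-K) = 255 × 0.29 × 0.19 = 14.0505 → 14
= RGB(15, 36, 14)


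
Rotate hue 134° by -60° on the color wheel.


New hue = (H + rotation) mod 360
New hue = (134 -60) mod 360
= 74 mod 360
= 74°


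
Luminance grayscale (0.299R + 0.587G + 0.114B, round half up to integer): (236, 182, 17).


Gray = 0.299×R + 0.587×G + 0.114×B
Gray = 0.299×236 + 0.587×182 + 0.114×17
Gray = 70.564 + 106.834 + 1.938
Gray = 179.336 → round half up → 179
Gray = 179


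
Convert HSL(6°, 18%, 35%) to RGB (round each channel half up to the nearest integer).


H=6°, S=0.18, L=0.35
C = (1-|2L-1|)×S = (1-|-0.30|)×0.18 = 0.126
H' = H/60 = 6/60 ≈ 0.1000; X = C×(1-|H' mod 2 - 1|) = 0.0126
m = L - C/2 = 0.35 - 0.063 = 0.287
Sector ⌊H'⌋ = 0 → (R',G',B') = (0.126, 0.0126, 0.0)
RGB = ((R'+m)×255, (G'+m)×255, (B'+m)×255) = (105.315, 76.398, 73.185)
Round half up → RGB(105, 76, 73)


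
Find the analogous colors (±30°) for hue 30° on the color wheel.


Base hue: 30°
Left analog: (30 - 30) mod 360 = 0°
Right analog: (30 + 30) mod 360 = 60°
Analogous hues = 0° and 60°


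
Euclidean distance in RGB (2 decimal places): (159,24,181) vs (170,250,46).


d = √[(R₁-R₂)² + (G₁-G₂)² + (B₁-B₂)²]
d = √[(159-170)² + (24-250)² + (181-46)²]
d = √[121 + 51076 + 18225]
d = √69422
d ≈ 263.48


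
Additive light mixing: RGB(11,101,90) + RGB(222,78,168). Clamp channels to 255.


Additive: each channel = min(255, C₁+C₂)
R: 11+222 = 233 → 233
G: 101+78 = 179 → 179
B: 90+168 = 258 → 255
= RGB(233, 179, 255)


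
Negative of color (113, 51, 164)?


Invert: (255-R, 255-G, 255-B)
R: 255-113 = 142
G: 255-51 = 204
B: 255-164 = 91
= RGB(142, 204, 91)


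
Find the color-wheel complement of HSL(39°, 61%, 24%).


Complement = opposite side of color wheel = hue + 180°
H' = (39 + 180) mod 360 = 219°
S and L unchanged.
= HSL(219°, 61%, 24%)


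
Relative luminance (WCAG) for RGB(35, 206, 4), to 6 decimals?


Linearize each channel (sRGB transfer function): c = v/255; c_lin = c/12.92 if c ≤ 0.04045, else ((c+0.055)/1.055)^2.4
  R: 35/255 ≈ 0.137255 > 0.04045 → ((0.137255+0.055)/1.055)^2.4 ≈ 0.016807
  G: 206/255 ≈ 0.807843 > 0.04045 → ((0.807843+0.055)/1.055)^2.4 ≈ 0.617207
  B: 4/255 ≈ 0.015686 ≤ 0.04045 → 0.015686/12.92 ≈ 0.001214
R_lin = 0.016807, G_lin = 0.617207, B_lin = 0.001214
L = 0.2126×R + 0.7152×G + 0.0722×B
L = 0.2126×0.016807 + 0.7152×0.617207 + 0.0722×0.001214
L ≈ 0.445087


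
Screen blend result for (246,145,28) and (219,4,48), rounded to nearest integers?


Screen: C = 255 - (255-A)×(255-B)/255, rounded to nearest integer
R: 255 - (255-246)×(255-219)/255 = 255 - 324/255 ≈ 255 - 1.271 = 253.729 → 254
G: 255 - (255-145)×(255-4)/255 = 255 - 27610/255 ≈ 255 - 108.275 = 146.725 → 147
B: 255 - (255-28)×(255-48)/255 = 255 - 46989/255 ≈ 255 - 184.271 = 70.729 → 71
= RGB(254, 147, 71)


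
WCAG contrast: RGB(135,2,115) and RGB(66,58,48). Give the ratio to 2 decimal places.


Linearize each sRGB channel c=v/255: c/12.92 if c ≤ 0.04045 else ((c+0.055)/1.055)^2.4
L = 0.2126×R_lin + 0.7152×G_lin + 0.0722×B_lin
Color 1 (135,2,115):
  R=135: 135/255≈0.5294 > 0.04045 → ((0.5294+0.055)/1.055)^2.4 ≈ 0.24228
  G=2: 2/255≈0.0078 ≤ 0.04045 → 0.0078/12.92 ≈ 0.00061
  B=115: 115/255≈0.4510 > 0.04045 → ((0.4510+0.055)/1.055)^2.4 ≈ 0.17144
  L1 = 0.2126×0.24228 + 0.7152×0.00061 + 0.0722×0.17144 ≈ 0.06432
Color 2 (66,58,48):
  R=66: 66/255≈0.2588 > 0.04045 → ((0.2588+0.055)/1.055)^2.4 ≈ 0.05448
  G=58: 58/255≈0.2275 > 0.04045 → ((0.2275+0.055)/1.055)^2.4 ≈ 0.04231
  B=48: 48/255≈0.1882 > 0.04045 → ((0.1882+0.055)/1.055)^2.4 ≈ 0.02956
  L2 = 0.2126×0.05448 + 0.7152×0.04231 + 0.0722×0.02956 ≈ 0.04398
Lighter = 0.06432, Darker = 0.04398
Ratio = (L_lighter + 0.05) / (L_darker + 0.05)
Ratio = (0.06432 + 0.05) / (0.04398 + 0.05) = 0.11432 / 0.09398 ≈ 1.2165
Ratio ≈ 1.22:1


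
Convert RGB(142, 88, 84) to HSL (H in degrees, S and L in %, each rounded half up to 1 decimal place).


Normalize: R'=142/255≈0.5569, G'=88/255≈0.3451, B'=84/255≈0.3294
Max=142/255, Min=84/255, Δ=Max-Min=58/255
L = (Max+Min)/2 = (142+84)/510 = 226/510 = 0.44313… → L = 44.3%
L ≤ 0.5 → S = Δ/(Max+Min) = 58/(142+84) = 58/226 = 0.25663… → S = 25.7%
(the 1/255 factors cancel in S and H, so raw channel differences can be used)
Max is R' → H = 60 × (((G-B)/Δ) mod 6) = 60 × (((88-84)/58) mod 6)
  4/58 = 0.0689…
  H = 60 × 0.0689… = 4.137…° → H = 4.1°
= HSL(4.1°, 25.7%, 44.3%)


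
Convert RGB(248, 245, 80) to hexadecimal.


R = 248 → F8 (hex)
G = 245 → F5 (hex)
B = 80 → 50 (hex)
Hex = #F8F550


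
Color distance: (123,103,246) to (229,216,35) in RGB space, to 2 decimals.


d = √[(R₁-R₂)² + (G₁-G₂)² + (B₁-B₂)²]
d = √[(123-229)² + (103-216)² + (246-35)²]
d = √[11236 + 12769 + 44521]
d = √68526
d ≈ 261.77


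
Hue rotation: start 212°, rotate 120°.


New hue = (H + rotation) mod 360
New hue = (212 + 120) mod 360
= 332 mod 360
= 332°


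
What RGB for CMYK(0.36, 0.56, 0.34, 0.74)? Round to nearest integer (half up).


R = 255 × (1-C) × (1-K) = 255 × 0.64 × 0.26 = 42.432 → 42
G = 255 × (1-M) × (1-K) = 255 × 0.44 × 0.26 = 29.172 → 29
B = 255 × (1-Y) × (1-K) = 255 × 0.66 × 0.26 = 43.758 → 44
= RGB(42, 29, 44)


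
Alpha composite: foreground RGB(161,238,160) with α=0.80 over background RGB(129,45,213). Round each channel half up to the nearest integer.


C = α×F + (1-α)×B, with 1-α = 0.20
R: 0.80×161 + 0.20×129 = 128.80 + 25.80 = 154.60 → 155
G: 0.80×238 + 0.20×45 = 190.40 + 9.00 = 199.40 → 199
B: 0.80×160 + 0.20×213 = 128.00 + 42.60 = 170.60 → 171
= RGB(155, 199, 171)


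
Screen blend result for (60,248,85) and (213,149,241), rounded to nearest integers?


Screen: C = 255 - (255-A)×(255-B)/255, rounded to nearest integer
R: 255 - (255-60)×(255-213)/255 = 255 - 8190/255 ≈ 255 - 32.118 = 222.882 → 223
G: 255 - (255-248)×(255-149)/255 = 255 - 742/255 ≈ 255 - 2.910 = 252.090 → 252
B: 255 - (255-85)×(255-241)/255 = 255 - 2380/255 ≈ 255 - 9.333 = 245.667 → 246
= RGB(223, 252, 246)


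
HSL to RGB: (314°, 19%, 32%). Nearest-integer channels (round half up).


H=314°, S=0.19, L=0.32
C = (1-|2L-1|)×S = (1-|-0.36|)×0.19 = 0.1216
H' = H/60 = 314/60 ≈ 5.2333; X = C×(1-|H' mod 2 - 1|) ≈ 0.0932
m = L - C/2 = 0.32 - 0.0608 = 0.2592
Sector ⌊H'⌋ = 5 → (R',G',B') = (0.1216, 0.0, ≈0.0932)
RGB = ((R'+m)×255, (G'+m)×255, (B'+m)×255) = (97.104, 66.096, 89.8688)
Round half up → RGB(97, 66, 90)


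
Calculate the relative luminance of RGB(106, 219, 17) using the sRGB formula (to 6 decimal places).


Linearize each channel (sRGB transfer function): c = v/255; c_lin = c/12.92 if c ≤ 0.04045, else ((c+0.055)/1.055)^2.4
  R: 106/255 ≈ 0.415686 > 0.04045 → ((0.415686+0.055)/1.055)^2.4 ≈ 0.144128
  G: 219/255 ≈ 0.858824 > 0.04045 → ((0.858824+0.055)/1.055)^2.4 ≈ 0.708376
  B: 17/255 ≈ 0.066667 > 0.04045 → ((0.066667+0.055)/1.055)^2.4 ≈ 0.005605
R_lin = 0.144128, G_lin = 0.708376, B_lin = 0.005605
L = 0.2126×R + 0.7152×G + 0.0722×B
L = 0.2126×0.144128 + 0.7152×0.708376 + 0.0722×0.005605
L ≈ 0.537677


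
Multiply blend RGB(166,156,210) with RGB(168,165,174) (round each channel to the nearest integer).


Multiply: C = A×B/255, rounded to nearest integer
R: 166×168/255 = 27888/255 ≈ 109.365 → 109
G: 156×165/255 = 25740/255 ≈ 100.941 → 101
B: 210×174/255 = 36540/255 ≈ 143.294 → 143
= RGB(109, 101, 143)


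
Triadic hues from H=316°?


Triadic: equally spaced at 120° intervals
H1 = 316°
H2 = (316 + 120) mod 360 = 76°
H3 = (316 + 240) mod 360 = 196°
Triadic = 316°, 76°, 196°


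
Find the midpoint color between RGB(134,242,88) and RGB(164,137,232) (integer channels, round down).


Midpoint: each channel = ⌊(C₁+C₂)/2⌋
R: ⌊(134+164)/2⌋ = 149
G: ⌊(242+137)/2⌋ = 189
B: ⌊(88+232)/2⌋ = 160
= RGB(149, 189, 160)


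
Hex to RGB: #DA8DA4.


DA → 218 (R)
8D → 141 (G)
A4 → 164 (B)
= RGB(218, 141, 164)


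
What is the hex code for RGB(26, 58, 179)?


R = 26 → 1A (hex)
G = 58 → 3A (hex)
B = 179 → B3 (hex)
Hex = #1A3AB3


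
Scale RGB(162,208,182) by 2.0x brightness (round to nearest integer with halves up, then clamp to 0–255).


Multiply each channel by 2.0, round half up, clamp to [0, 255]
R: 162×2.0 = 324 → clamp → 255
G: 208×2.0 = 416 → clamp → 255
B: 182×2.0 = 364 → clamp → 255
= RGB(255, 255, 255)


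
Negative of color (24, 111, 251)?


Invert: (255-R, 255-G, 255-B)
R: 255-24 = 231
G: 255-111 = 144
B: 255-251 = 4
= RGB(231, 144, 4)


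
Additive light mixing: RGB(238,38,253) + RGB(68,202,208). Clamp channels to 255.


Additive: each channel = min(255, C₁+C₂)
R: 238+68 = 306 → 255
G: 38+202 = 240 → 240
B: 253+208 = 461 → 255
= RGB(255, 240, 255)


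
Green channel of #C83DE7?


Color: #C83DE7
R = C8 = 200
G = 3D = 61
B = E7 = 231
Green = 61


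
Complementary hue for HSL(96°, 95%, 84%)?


Complement = opposite side of color wheel = hue + 180°
H' = (96 + 180) mod 360 = 276°
S and L unchanged.
= HSL(276°, 95%, 84%)


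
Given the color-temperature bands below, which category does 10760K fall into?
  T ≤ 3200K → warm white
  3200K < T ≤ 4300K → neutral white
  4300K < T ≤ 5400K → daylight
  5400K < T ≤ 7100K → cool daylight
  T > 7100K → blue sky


Temperature: 10760K
10760K > 7100K → blue sky
Classification: blue sky


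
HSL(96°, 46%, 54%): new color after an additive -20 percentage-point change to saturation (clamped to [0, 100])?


Original S = 46%
Adjustment = -20 percentage points
New S = 46 + (-20) = 26
Clamp to [0, 100] → 26
= HSL(96°, 26%, 54%)


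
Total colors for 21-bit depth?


Colors = 2^bits = 2^21
= 2,097,152 colors


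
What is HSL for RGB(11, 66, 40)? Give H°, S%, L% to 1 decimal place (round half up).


Normalize: R'=11/255≈0.0431, G'=66/255≈0.2588, B'=40/255≈0.1569
Max=66/255, Min=11/255, Δ=Max-Min=55/255
L = (Max+Min)/2 = (66+11)/510 = 77/510 = 0.15098… → L = 15.1%
L ≤ 0.5 → S = Δ/(Max+Min) = 55/(66+11) = 55/77 = 0.71428… → S = 71.4%
(the 1/255 factors cancel in S and H, so raw channel differences can be used)
Max is G' → H = 60 × ((B-R)/Δ + 2) = 60 × ((40-11)/55 + 2)
  29/55 + 2 = 0.5272… + 2 = 2.5272…
  H = 60 × 2.5272… = 151.636…° → H = 151.6°
= HSL(151.6°, 71.4%, 15.1%)


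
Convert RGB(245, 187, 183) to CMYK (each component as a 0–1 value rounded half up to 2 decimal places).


R'=245/255≈0.9608, G'=187/255≈0.7333, B'=183/255≈0.7176
K = 1 - max(R',G',B') = 1 - 245/255 = 10/255 = 0.03921… → 0.04
(1-R'-K)/(1-K) simplifies to (max-R)/max with max = 245:
C = (245-245)/245 = 0/245 = 0 → 0.00
M = (245-187)/245 = 58/245 = 0.23673… → 0.24
Y = (245-183)/245 = 62/245 = 0.25306… → 0.25
= CMYK(0.00, 0.24, 0.25, 0.04)


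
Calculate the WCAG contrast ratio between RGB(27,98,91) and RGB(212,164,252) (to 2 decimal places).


Linearize each sRGB channel c=v/255: c/12.92 if c ≤ 0.04045 else ((c+0.055)/1.055)^2.4
L = 0.2126×R_lin + 0.7152×G_lin + 0.0722×B_lin
Color 1 (27,98,91):
  R=27: 27/255≈0.1059 > 0.04045 → ((0.1059+0.055)/1.055)^2.4 ≈ 0.01096
  G=98: 98/255≈0.3843 > 0.04045 → ((0.3843+0.055)/1.055)^2.4 ≈ 0.12214
  B=91: 91/255≈0.3569 > 0.04045 → ((0.3569+0.055)/1.055)^2.4 ≈ 0.10462
  L1 = 0.2126×0.01096 + 0.7152×0.12214 + 0.0722×0.10462 ≈ 0.09724
Color 2 (212,164,252):
  R=212: 212/255≈0.8314 > 0.04045 → ((0.8314+0.055)/1.055)^2.4 ≈ 0.65837
  G=164: 164/255≈0.6431 > 0.04045 → ((0.6431+0.055)/1.055)^2.4 ≈ 0.37124
  B=252: 252/255≈0.9882 > 0.04045 → ((0.9882+0.055)/1.055)^2.4 ≈ 0.97345
  L2 = 0.2126×0.65837 + 0.7152×0.37124 + 0.0722×0.97345 ≈ 0.47576
Lighter = 0.47576, Darker = 0.09724
Ratio = (L_lighter + 0.05) / (L_darker + 0.05)
Ratio = (0.47576 + 0.05) / (0.09724 + 0.05) = 0.52576 / 0.14724 ≈ 3.5709
Ratio ≈ 3.57:1


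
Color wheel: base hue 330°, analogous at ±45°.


Base hue: 330°
Left analog: (330 - 45) mod 360 = 285°
Right analog: (330 + 45) mod 360 = 15°
Analogous hues = 285° and 15°


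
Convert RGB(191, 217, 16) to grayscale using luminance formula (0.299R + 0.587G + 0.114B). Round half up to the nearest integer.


Gray = 0.299×R + 0.587×G + 0.114×B
Gray = 0.299×191 + 0.587×217 + 0.114×16
Gray = 57.109 + 127.379 + 1.824
Gray = 186.312 → round half up → 186
Gray = 186


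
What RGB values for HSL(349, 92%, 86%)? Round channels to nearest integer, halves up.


H=349°, S=0.92, L=0.86
C = (1-|2L-1|)×S = (1-|0.72|)×0.92 = 0.2576
H' = H/60 = 349/60 ≈ 5.8167; X = C×(1-|H' mod 2 - 1|) ≈ 0.0472
m = L - C/2 = 0.86 - 0.1288 = 0.7312
Sector ⌊H'⌋ = 5 → (R',G',B') = (0.2576, 0.0, ≈0.0472)
RGB = ((R'+m)×255, (G'+m)×255, (B'+m)×255) = (252.144, 186.456, 198.4988)
Round half up → RGB(252, 186, 198)


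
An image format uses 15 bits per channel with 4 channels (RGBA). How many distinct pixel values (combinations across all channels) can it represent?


Total bits = 15 bits/channel × 4 channels = 60 bits
Distinct pixel values = 2^60
= 1,152,921,504,606,846,976 pixel values


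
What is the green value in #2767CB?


Color: #2767CB
R = 27 = 39
G = 67 = 103
B = CB = 203
Green = 103


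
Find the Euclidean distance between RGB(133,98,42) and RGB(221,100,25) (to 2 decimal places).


d = √[(R₁-R₂)² + (G₁-G₂)² + (B₁-B₂)²]
d = √[(133-221)² + (98-100)² + (42-25)²]
d = √[7744 + 4 + 289]
d = √8037
d ≈ 89.65


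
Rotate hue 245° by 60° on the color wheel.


New hue = (H + rotation) mod 360
New hue = (245 + 60) mod 360
= 305 mod 360
= 305°


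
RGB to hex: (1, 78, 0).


R = 1 → 01 (hex)
G = 78 → 4E (hex)
B = 0 → 00 (hex)
Hex = #014E00


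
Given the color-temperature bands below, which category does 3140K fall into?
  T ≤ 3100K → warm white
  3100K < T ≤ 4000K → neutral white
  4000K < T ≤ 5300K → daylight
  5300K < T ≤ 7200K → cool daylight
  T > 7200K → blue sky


Temperature: 3140K
3100K < 3140K ≤ 4000K → neutral white
Classification: neutral white


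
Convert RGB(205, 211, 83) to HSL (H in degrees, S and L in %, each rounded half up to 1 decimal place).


Normalize: R'=205/255≈0.8039, G'=211/255≈0.8275, B'=83/255≈0.3255
Max=211/255, Min=83/255, Δ=Max-Min=128/255
L = (Max+Min)/2 = (211+83)/510 = 294/510 = 0.57647… → L = 57.6%
L > 0.5 → S = Δ/(2-Max-Min) = 128/(510-211-83) = 128/216 = 0.59259… → S = 59.3%
(the 1/255 factors cancel in S and H, so raw channel differences can be used)
Max is G' → H = 60 × ((B-R)/Δ + 2) = 60 × ((83-205)/128 + 2)
  -122/128 + 2 = -0.9531… + 2 = 1.0468…
  H = 60 × 1.0468… = 62.812…° → H = 62.8°
= HSL(62.8°, 59.3%, 57.6%)


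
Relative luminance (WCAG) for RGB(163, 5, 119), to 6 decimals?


Linearize each channel (sRGB transfer function): c = v/255; c_lin = c/12.92 if c ≤ 0.04045, else ((c+0.055)/1.055)^2.4
  R: 163/255 ≈ 0.639216 > 0.04045 → ((0.639216+0.055)/1.055)^2.4 ≈ 0.366253
  G: 5/255 ≈ 0.019608 ≤ 0.04045 → 0.019608/12.92 ≈ 0.001518
  B: 119/255 ≈ 0.466667 > 0.04045 → ((0.466667+0.055)/1.055)^2.4 ≈ 0.184475
R_lin = 0.366253, G_lin = 0.001518, B_lin = 0.184475
L = 0.2126×R + 0.7152×G + 0.0722×B
L = 0.2126×0.366253 + 0.7152×0.001518 + 0.0722×0.184475
L ≈ 0.092270


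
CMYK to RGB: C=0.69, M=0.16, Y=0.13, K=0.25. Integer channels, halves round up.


R = 255 × (1-C) × (1-K) = 255 × 0.31 × 0.75 = 59.2875 → 59
G = 255 × (1-M) × (1-K) = 255 × 0.84 × 0.75 = 160.65 → 161
B = 255 × (1-Y) × (1-K) = 255 × 0.87 × 0.75 = 166.3875 → 166
= RGB(59, 161, 166)


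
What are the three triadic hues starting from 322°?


Triadic: equally spaced at 120° intervals
H1 = 322°
H2 = (322 + 120) mod 360 = 82°
H3 = (322 + 240) mod 360 = 202°
Triadic = 322°, 82°, 202°


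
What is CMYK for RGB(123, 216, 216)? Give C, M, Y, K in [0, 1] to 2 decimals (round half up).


R'=123/255≈0.4824, G'=216/255≈0.8471, B'=216/255≈0.8471
K = 1 - max(R',G',B') = 1 - 216/255 = 39/255 = 0.15294… → 0.15
(1-R'-K)/(1-K) simplifies to (max-R)/max with max = 216:
C = (216-123)/216 = 93/216 = 0.43055… → 0.43
M = (216-216)/216 = 0/216 = 0 → 0.00
Y = (216-216)/216 = 0/216 = 0 → 0.00
= CMYK(0.43, 0.00, 0.00, 0.15)


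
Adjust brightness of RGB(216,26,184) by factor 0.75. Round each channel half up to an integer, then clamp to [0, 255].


Multiply each channel by 0.75, round half up, clamp to [0, 255]
R: 216×0.75 = 162
G: 26×0.75 = 19.5 → round → 20
B: 184×0.75 = 138
= RGB(162, 20, 138)


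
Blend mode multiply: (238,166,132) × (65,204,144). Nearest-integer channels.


Multiply: C = A×B/255, rounded to nearest integer
R: 238×65/255 = 15470/255 ≈ 60.667 → 61
G: 166×204/255 = 33864/255 ≈ 132.800 → 133
B: 132×144/255 = 19008/255 ≈ 74.541 → 75
= RGB(61, 133, 75)


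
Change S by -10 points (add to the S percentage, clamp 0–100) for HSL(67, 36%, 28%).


Original S = 36%
Adjustment = -10 percentage points
New S = 36 + (-10) = 26
Clamp to [0, 100] → 26
= HSL(67°, 26%, 28%)


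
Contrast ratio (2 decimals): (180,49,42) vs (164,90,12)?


Linearize each sRGB channel c=v/255: c/12.92 if c ≤ 0.04045 else ((c+0.055)/1.055)^2.4
L = 0.2126×R_lin + 0.7152×G_lin + 0.0722×B_lin
Color 1 (180,49,42):
  R=180: 180/255≈0.7059 > 0.04045 → ((0.7059+0.055)/1.055)^2.4 ≈ 0.45641
  G=49: 49/255≈0.1922 > 0.04045 → ((0.1922+0.055)/1.055)^2.4 ≈ 0.03071
  B=42: 42/255≈0.1647 > 0.04045 → ((0.1647+0.055)/1.055)^2.4 ≈ 0.02315
  L1 = 0.2126×0.45641 + 0.7152×0.03071 + 0.0722×0.02315 ≈ 0.12067
Color 2 (164,90,12):
  R=164: 164/255≈0.6431 > 0.04045 → ((0.6431+0.055)/1.055)^2.4 ≈ 0.37124
  G=90: 90/255≈0.3529 > 0.04045 → ((0.3529+0.055)/1.055)^2.4 ≈ 0.10224
  B=12: 12/255≈0.0471 > 0.04045 → ((0.0471+0.055)/1.055)^2.4 ≈ 0.00368
  L2 = 0.2126×0.37124 + 0.7152×0.10224 + 0.0722×0.00368 ≈ 0.15231
Lighter = 0.15231, Darker = 0.12067
Ratio = (L_lighter + 0.05) / (L_darker + 0.05)
Ratio = (0.15231 + 0.05) / (0.12067 + 0.05) = 0.20231 / 0.17067 ≈ 1.1854
Ratio ≈ 1.19:1


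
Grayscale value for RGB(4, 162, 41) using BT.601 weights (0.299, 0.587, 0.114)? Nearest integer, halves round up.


Gray = 0.299×R + 0.587×G + 0.114×B
Gray = 0.299×4 + 0.587×162 + 0.114×41
Gray = 1.196 + 95.094 + 4.674
Gray = 100.964 → round half up → 101
Gray = 101


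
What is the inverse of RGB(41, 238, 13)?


Invert: (255-R, 255-G, 255-B)
R: 255-41 = 214
G: 255-238 = 17
B: 255-13 = 242
= RGB(214, 17, 242)


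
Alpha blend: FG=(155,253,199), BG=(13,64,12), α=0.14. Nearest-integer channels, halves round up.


C = α×F + (1-α)×B, with 1-α = 0.86
R: 0.14×155 + 0.86×13 = 21.70 + 11.18 = 32.88 → 33
G: 0.14×253 + 0.86×64 = 35.42 + 55.04 = 90.46 → 90
B: 0.14×199 + 0.86×12 = 27.86 + 10.32 = 38.18 → 38
= RGB(33, 90, 38)


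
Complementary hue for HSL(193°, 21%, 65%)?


Complement = opposite side of color wheel = hue + 180°
H' = (193 + 180) mod 360 = 13°
S and L unchanged.
= HSL(13°, 21%, 65%)


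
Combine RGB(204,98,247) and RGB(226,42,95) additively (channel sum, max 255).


Additive: each channel = min(255, C₁+C₂)
R: 204+226 = 430 → 255
G: 98+42 = 140 → 140
B: 247+95 = 342 → 255
= RGB(255, 140, 255)


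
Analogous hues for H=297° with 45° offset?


Base hue: 297°
Left analog: (297 - 45) mod 360 = 252°
Right analog: (297 + 45) mod 360 = 342°
Analogous hues = 252° and 342°


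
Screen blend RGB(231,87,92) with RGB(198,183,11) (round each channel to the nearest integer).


Screen: C = 255 - (255-A)×(255-B)/255, rounded to nearest integer
R: 255 - (255-231)×(255-198)/255 = 255 - 1368/255 ≈ 255 - 5.365 = 249.635 → 250
G: 255 - (255-87)×(255-183)/255 = 255 - 12096/255 ≈ 255 - 47.435 = 207.565 → 208
B: 255 - (255-92)×(255-11)/255 = 255 - 39772/255 ≈ 255 - 155.969 = 99.031 → 99
= RGB(250, 208, 99)


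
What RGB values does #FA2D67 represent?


FA → 250 (R)
2D → 45 (G)
67 → 103 (B)
= RGB(250, 45, 103)


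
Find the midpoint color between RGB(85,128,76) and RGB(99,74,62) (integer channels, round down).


Midpoint: each channel = ⌊(C₁+C₂)/2⌋
R: ⌊(85+99)/2⌋ = 92
G: ⌊(128+74)/2⌋ = 101
B: ⌊(76+62)/2⌋ = 69
= RGB(92, 101, 69)


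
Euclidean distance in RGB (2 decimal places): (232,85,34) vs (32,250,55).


d = √[(R₁-R₂)² + (G₁-G₂)² + (B₁-B₂)²]
d = √[(232-32)² + (85-250)² + (34-55)²]
d = √[40000 + 27225 + 441]
d = √67666
d ≈ 260.13


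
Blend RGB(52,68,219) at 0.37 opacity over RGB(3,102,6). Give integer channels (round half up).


C = α×F + (1-α)×B, with 1-α = 0.63
R: 0.37×52 + 0.63×3 = 19.24 + 1.89 = 21.13 → 21
G: 0.37×68 + 0.63×102 = 25.16 + 64.26 = 89.42 → 89
B: 0.37×219 + 0.63×6 = 81.03 + 3.78 = 84.81 → 85
= RGB(21, 89, 85)


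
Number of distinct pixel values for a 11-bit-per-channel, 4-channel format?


Total bits = 11 bits/channel × 4 channels = 44 bits
Distinct pixel values = 2^44
= 17,592,186,044,416 pixel values


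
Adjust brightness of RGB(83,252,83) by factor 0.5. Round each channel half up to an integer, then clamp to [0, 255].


Multiply each channel by 0.5, round half up, clamp to [0, 255]
R: 83×0.5 = 41.5 → round → 42
G: 252×0.5 = 126
B: 83×0.5 = 41.5 → round → 42
= RGB(42, 126, 42)


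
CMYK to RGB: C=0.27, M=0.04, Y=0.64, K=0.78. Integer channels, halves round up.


R = 255 × (1-C) × (1-K) = 255 × 0.73 × 0.22 = 40.953 → 41
G = 255 × (1-M) × (1-K) = 255 × 0.96 × 0.22 = 53.856 → 54
B = 255 × (1-Y) × (1-K) = 255 × 0.36 × 0.22 = 20.196 → 20
= RGB(41, 54, 20)


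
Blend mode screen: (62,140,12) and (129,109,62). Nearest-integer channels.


Screen: C = 255 - (255-A)×(255-B)/255, rounded to nearest integer
R: 255 - (255-62)×(255-129)/255 = 255 - 24318/255 ≈ 255 - 95.365 = 159.635 → 160
G: 255 - (255-140)×(255-109)/255 = 255 - 16790/255 ≈ 255 - 65.843 = 189.157 → 189
B: 255 - (255-12)×(255-62)/255 = 255 - 46899/255 ≈ 255 - 183.918 = 71.082 → 71
= RGB(160, 189, 71)


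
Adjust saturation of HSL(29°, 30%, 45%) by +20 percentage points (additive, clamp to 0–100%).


Original S = 30%
Adjustment = +20 percentage points
New S = 30 + (20) = 50
Clamp to [0, 100] → 50
= HSL(29°, 50%, 45%)


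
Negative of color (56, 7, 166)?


Invert: (255-R, 255-G, 255-B)
R: 255-56 = 199
G: 255-7 = 248
B: 255-166 = 89
= RGB(199, 248, 89)


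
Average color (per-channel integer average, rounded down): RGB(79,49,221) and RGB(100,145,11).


Midpoint: each channel = ⌊(C₁+C₂)/2⌋
R: ⌊(79+100)/2⌋ = 89
G: ⌊(49+145)/2⌋ = 97
B: ⌊(221+11)/2⌋ = 116
= RGB(89, 97, 116)


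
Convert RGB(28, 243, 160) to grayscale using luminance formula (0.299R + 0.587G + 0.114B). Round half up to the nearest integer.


Gray = 0.299×R + 0.587×G + 0.114×B
Gray = 0.299×28 + 0.587×243 + 0.114×160
Gray = 8.372 + 142.641 + 18.240
Gray = 169.253 → round half up → 169
Gray = 169


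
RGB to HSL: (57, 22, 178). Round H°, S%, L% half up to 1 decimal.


Normalize: R'=57/255≈0.2235, G'=22/255≈0.0863, B'=178/255≈0.6980
Max=178/255, Min=22/255, Δ=Max-Min=156/255
L = (Max+Min)/2 = (178+22)/510 = 200/510 = 0.39215… → L = 39.2%
L ≤ 0.5 → S = Δ/(Max+Min) = 156/(178+22) = 156/200 = 0.78 → S = 78.0%
(the 1/255 factors cancel in S and H, so raw channel differences can be used)
Max is B' → H = 60 × ((R-G)/Δ + 4) = 60 × ((57-22)/156 + 4)
  35/156 + 4 = 0.2243… + 4 = 4.2243…
  H = 60 × 4.2243… = 253.461…° → H = 253.5°
= HSL(253.5°, 78.0%, 39.2%)


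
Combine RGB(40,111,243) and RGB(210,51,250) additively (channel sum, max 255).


Additive: each channel = min(255, C₁+C₂)
R: 40+210 = 250 → 250
G: 111+51 = 162 → 162
B: 243+250 = 493 → 255
= RGB(250, 162, 255)


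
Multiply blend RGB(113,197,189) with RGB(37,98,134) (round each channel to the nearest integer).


Multiply: C = A×B/255, rounded to nearest integer
R: 113×37/255 = 4181/255 ≈ 16.396 → 16
G: 197×98/255 = 19306/255 ≈ 75.710 → 76
B: 189×134/255 = 25326/255 ≈ 99.318 → 99
= RGB(16, 76, 99)


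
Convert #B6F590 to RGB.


B6 → 182 (R)
F5 → 245 (G)
90 → 144 (B)
= RGB(182, 245, 144)


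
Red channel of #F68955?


Color: #F68955
R = F6 = 246
G = 89 = 137
B = 55 = 85
Red = 246


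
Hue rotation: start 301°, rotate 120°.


New hue = (H + rotation) mod 360
New hue = (301 + 120) mod 360
= 421 mod 360
= 61°


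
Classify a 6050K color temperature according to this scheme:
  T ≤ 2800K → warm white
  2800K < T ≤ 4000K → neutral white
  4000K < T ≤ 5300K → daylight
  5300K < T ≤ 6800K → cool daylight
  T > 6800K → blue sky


Temperature: 6050K
5300K < 6050K ≤ 6800K → cool daylight
Classification: cool daylight


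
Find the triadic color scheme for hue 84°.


Triadic: equally spaced at 120° intervals
H1 = 84°
H2 = (84 + 120) mod 360 = 204°
H3 = (84 + 240) mod 360 = 324°
Triadic = 84°, 204°, 324°


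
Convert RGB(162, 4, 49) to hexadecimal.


R = 162 → A2 (hex)
G = 4 → 04 (hex)
B = 49 → 31 (hex)
Hex = #A20431


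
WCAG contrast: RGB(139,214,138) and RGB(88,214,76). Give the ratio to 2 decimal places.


Linearize each sRGB channel c=v/255: c/12.92 if c ≤ 0.04045 else ((c+0.055)/1.055)^2.4
L = 0.2126×R_lin + 0.7152×G_lin + 0.0722×B_lin
Color 1 (139,214,138):
  R=139: 139/255≈0.5451 > 0.04045 → ((0.5451+0.055)/1.055)^2.4 ≈ 0.25818
  G=214: 214/255≈0.8392 > 0.04045 → ((0.8392+0.055)/1.055)^2.4 ≈ 0.67244
  B=138: 138/255≈0.5412 > 0.04045 → ((0.5412+0.055)/1.055)^2.4 ≈ 0.25415
  L1 = 0.2126×0.25818 + 0.7152×0.67244 + 0.0722×0.25415 ≈ 0.55417
Color 2 (88,214,76):
  R=88: 88/255≈0.3451 > 0.04045 → ((0.3451+0.055)/1.055)^2.4 ≈ 0.09759
  G=214: 214/255≈0.8392 > 0.04045 → ((0.8392+0.055)/1.055)^2.4 ≈ 0.67244
  B=76: 76/255≈0.2980 > 0.04045 → ((0.2980+0.055)/1.055)^2.4 ≈ 0.07227
  L2 = 0.2126×0.09759 + 0.7152×0.67244 + 0.0722×0.07227 ≈ 0.50690
Lighter = 0.55417, Darker = 0.50690
Ratio = (L_lighter + 0.05) / (L_darker + 0.05)
Ratio = (0.55417 + 0.05) / (0.50690 + 0.05) = 0.60417 / 0.55690 ≈ 1.0849
Ratio ≈ 1.08:1


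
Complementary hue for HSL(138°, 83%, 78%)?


Complement = opposite side of color wheel = hue + 180°
H' = (138 + 180) mod 360 = 318°
S and L unchanged.
= HSL(318°, 83%, 78%)


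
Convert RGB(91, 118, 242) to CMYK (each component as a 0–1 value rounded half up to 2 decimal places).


R'=91/255≈0.3569, G'=118/255≈0.4627, B'=242/255≈0.9490
K = 1 - max(R',G',B') = 1 - 242/255 = 13/255 = 0.05098… → 0.05
(1-R'-K)/(1-K) simplifies to (max-R)/max with max = 242:
C = (242-91)/242 = 151/242 = 0.62396… → 0.62
M = (242-118)/242 = 124/242 = 0.51239… → 0.51
Y = (242-242)/242 = 0/242 = 0 → 0.00
= CMYK(0.62, 0.51, 0.00, 0.05)


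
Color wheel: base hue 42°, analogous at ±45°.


Base hue: 42°
Left analog: (42 - 45) mod 360 = 357°
Right analog: (42 + 45) mod 360 = 87°
Analogous hues = 357° and 87°


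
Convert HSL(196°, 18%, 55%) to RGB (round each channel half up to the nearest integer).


H=196°, S=0.18, L=0.55
C = (1-|2L-1|)×S = (1-|0.10|)×0.18 = 0.162
H' = H/60 = 196/60 ≈ 3.2667; X = C×(1-|H' mod 2 - 1|) = 0.1188
m = L - C/2 = 0.55 - 0.081 = 0.469
Sector ⌊H'⌋ = 3 → (R',G',B') = (0.0, 0.1188, 0.162)
RGB = ((R'+m)×255, (G'+m)×255, (B'+m)×255) = (119.595, 149.889, 160.905)
Round half up → RGB(120, 150, 161)


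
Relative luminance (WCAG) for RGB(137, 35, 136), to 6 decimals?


Linearize each channel (sRGB transfer function): c = v/255; c_lin = c/12.92 if c ≤ 0.04045, else ((c+0.055)/1.055)^2.4
  R: 137/255 ≈ 0.537255 > 0.04045 → ((0.537255+0.055)/1.055)^2.4 ≈ 0.250158
  G: 35/255 ≈ 0.137255 > 0.04045 → ((0.137255+0.055)/1.055)^2.4 ≈ 0.016807
  B: 136/255 ≈ 0.533333 > 0.04045 → ((0.533333+0.055)/1.055)^2.4 ≈ 0.246201
R_lin = 0.250158, G_lin = 0.016807, B_lin = 0.246201
L = 0.2126×R + 0.7152×G + 0.0722×B
L = 0.2126×0.250158 + 0.7152×0.016807 + 0.0722×0.246201
L ≈ 0.082980


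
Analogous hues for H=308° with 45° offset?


Base hue: 308°
Left analog: (308 - 45) mod 360 = 263°
Right analog: (308 + 45) mod 360 = 353°
Analogous hues = 263° and 353°


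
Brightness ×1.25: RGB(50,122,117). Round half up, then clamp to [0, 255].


Multiply each channel by 1.25, round half up, clamp to [0, 255]
R: 50×1.25 = 62.5 → round → 63
G: 122×1.25 = 152.5 → round → 153
B: 117×1.25 = 146.25 → round → 146
= RGB(63, 153, 146)


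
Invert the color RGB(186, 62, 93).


Invert: (255-R, 255-G, 255-B)
R: 255-186 = 69
G: 255-62 = 193
B: 255-93 = 162
= RGB(69, 193, 162)


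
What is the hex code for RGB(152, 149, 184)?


R = 152 → 98 (hex)
G = 149 → 95 (hex)
B = 184 → B8 (hex)
Hex = #9895B8


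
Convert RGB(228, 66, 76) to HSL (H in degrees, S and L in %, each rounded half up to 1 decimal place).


Normalize: R'=228/255≈0.8941, G'=66/255≈0.2588, B'=76/255≈0.2980
Max=228/255, Min=66/255, Δ=Max-Min=162/255
L = (Max+Min)/2 = (228+66)/510 = 294/510 = 0.57647… → L = 57.6%
L > 0.5 → S = Δ/(2-Max-Min) = 162/(510-228-66) = 162/216 = 0.75 → S = 75.0%
(the 1/255 factors cancel in S and H, so raw channel differences can be used)
Max is R' → H = 60 × (((G-B)/Δ) mod 6) = 60 × (((66-76)/162) mod 6)
  (-10)/162 = -0.0617…; negative, so add 6 → 5.9382…
  H = 60 × 5.9382… = 356.296…° → H = 356.3°
= HSL(356.3°, 75.0%, 57.6%)


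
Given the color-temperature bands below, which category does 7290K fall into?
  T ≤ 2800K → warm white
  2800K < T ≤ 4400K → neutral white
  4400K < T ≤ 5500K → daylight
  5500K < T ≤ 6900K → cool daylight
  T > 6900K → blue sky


Temperature: 7290K
7290K > 6900K → blue sky
Classification: blue sky


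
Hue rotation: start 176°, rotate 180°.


New hue = (H + rotation) mod 360
New hue = (176 + 180) mod 360
= 356 mod 360
= 356°


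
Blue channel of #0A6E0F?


Color: #0A6E0F
R = 0A = 10
G = 6E = 110
B = 0F = 15
Blue = 15


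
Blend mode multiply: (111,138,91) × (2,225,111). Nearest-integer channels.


Multiply: C = A×B/255, rounded to nearest integer
R: 111×2/255 = 222/255 ≈ 0.871 → 1
G: 138×225/255 = 31050/255 ≈ 121.765 → 122
B: 91×111/255 = 10101/255 ≈ 39.612 → 40
= RGB(1, 122, 40)


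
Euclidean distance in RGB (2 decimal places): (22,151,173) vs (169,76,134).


d = √[(R₁-R₂)² + (G₁-G₂)² + (B₁-B₂)²]
d = √[(22-169)² + (151-76)² + (173-134)²]
d = √[21609 + 5625 + 1521]
d = √28755
d ≈ 169.57


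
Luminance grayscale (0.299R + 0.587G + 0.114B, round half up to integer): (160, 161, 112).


Gray = 0.299×R + 0.587×G + 0.114×B
Gray = 0.299×160 + 0.587×161 + 0.114×112
Gray = 47.840 + 94.507 + 12.768
Gray = 155.115 → round half up → 155
Gray = 155


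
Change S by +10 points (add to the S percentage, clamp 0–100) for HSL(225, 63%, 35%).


Original S = 63%
Adjustment = +10 percentage points
New S = 63 + (10) = 73
Clamp to [0, 100] → 73
= HSL(225°, 73%, 35%)


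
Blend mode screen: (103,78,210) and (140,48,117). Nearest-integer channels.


Screen: C = 255 - (255-A)×(255-B)/255, rounded to nearest integer
R: 255 - (255-103)×(255-140)/255 = 255 - 17480/255 ≈ 255 - 68.549 = 186.451 → 186
G: 255 - (255-78)×(255-48)/255 = 255 - 36639/255 ≈ 255 - 143.682 = 111.318 → 111
B: 255 - (255-210)×(255-117)/255 = 255 - 6210/255 ≈ 255 - 24.353 = 230.647 → 231
= RGB(186, 111, 231)


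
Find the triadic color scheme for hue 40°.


Triadic: equally spaced at 120° intervals
H1 = 40°
H2 = (40 + 120) mod 360 = 160°
H3 = (40 + 240) mod 360 = 280°
Triadic = 40°, 160°, 280°


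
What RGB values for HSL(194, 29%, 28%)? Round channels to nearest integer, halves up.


H=194°, S=0.29, L=0.28
C = (1-|2L-1|)×S = (1-|-0.44|)×0.29 = 0.1624
H' = H/60 = 194/60 ≈ 3.2333; X = C×(1-|H' mod 2 - 1|) ≈ 0.1245
m = L - C/2 = 0.28 - 0.0812 = 0.1988
Sector ⌊H'⌋ = 3 → (R',G',B') = (0.0, ≈0.1245, 0.1624)
RGB = ((R'+m)×255, (G'+m)×255, (B'+m)×255) = (50.694, 82.4432, 92.106)
Round half up → RGB(51, 82, 92)


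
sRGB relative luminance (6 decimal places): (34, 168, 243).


Linearize each channel (sRGB transfer function): c = v/255; c_lin = c/12.92 if c ≤ 0.04045, else ((c+0.055)/1.055)^2.4
  R: 34/255 ≈ 0.133333 > 0.04045 → ((0.133333+0.055)/1.055)^2.4 ≈ 0.015996
  G: 168/255 ≈ 0.658824 > 0.04045 → ((0.658824+0.055)/1.055)^2.4 ≈ 0.391572
  B: 243/255 ≈ 0.952941 > 0.04045 → ((0.952941+0.055)/1.055)^2.4 ≈ 0.896269
R_lin = 0.015996, G_lin = 0.391572, B_lin = 0.896269
L = 0.2126×R + 0.7152×G + 0.0722×B
L = 0.2126×0.015996 + 0.7152×0.391572 + 0.0722×0.896269
L ≈ 0.348164


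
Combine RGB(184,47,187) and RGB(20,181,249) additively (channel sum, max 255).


Additive: each channel = min(255, C₁+C₂)
R: 184+20 = 204 → 204
G: 47+181 = 228 → 228
B: 187+249 = 436 → 255
= RGB(204, 228, 255)


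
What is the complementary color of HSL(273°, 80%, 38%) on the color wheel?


Complement = opposite side of color wheel = hue + 180°
H' = (273 + 180) mod 360 = 93°
S and L unchanged.
= HSL(93°, 80%, 38%)


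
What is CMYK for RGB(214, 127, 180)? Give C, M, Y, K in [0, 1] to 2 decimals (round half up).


R'=214/255≈0.8392, G'=127/255≈0.4980, B'=180/255≈0.7059
K = 1 - max(R',G',B') = 1 - 214/255 = 41/255 = 0.16078… → 0.16
(1-R'-K)/(1-K) simplifies to (max-R)/max with max = 214:
C = (214-214)/214 = 0/214 = 0 → 0.00
M = (214-127)/214 = 87/214 = 0.40654… → 0.41
Y = (214-180)/214 = 34/214 = 0.15887… → 0.16
= CMYK(0.00, 0.41, 0.16, 0.16)


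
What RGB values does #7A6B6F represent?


7A → 122 (R)
6B → 107 (G)
6F → 111 (B)
= RGB(122, 107, 111)


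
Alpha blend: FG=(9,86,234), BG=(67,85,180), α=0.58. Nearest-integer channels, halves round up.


C = α×F + (1-α)×B, with 1-α = 0.42
R: 0.58×9 + 0.42×67 = 5.22 + 28.14 = 33.36 → 33
G: 0.58×86 + 0.42×85 = 49.88 + 35.70 = 85.58 → 86
B: 0.58×234 + 0.42×180 = 135.72 + 75.60 = 211.32 → 211
= RGB(33, 86, 211)


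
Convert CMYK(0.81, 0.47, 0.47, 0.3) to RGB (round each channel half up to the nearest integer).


R = 255 × (1-C) × (1-K) = 255 × 0.19 × 0.70 = 33.915 → 34
G = 255 × (1-M) × (1-K) = 255 × 0.53 × 0.70 = 94.605 → 95
B = 255 × (1-Y) × (1-K) = 255 × 0.53 × 0.70 = 94.605 → 95
= RGB(34, 95, 95)


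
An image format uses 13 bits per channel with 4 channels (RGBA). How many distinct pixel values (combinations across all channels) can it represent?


Total bits = 13 bits/channel × 4 channels = 52 bits
Distinct pixel values = 2^52
= 4,503,599,627,370,496 pixel values


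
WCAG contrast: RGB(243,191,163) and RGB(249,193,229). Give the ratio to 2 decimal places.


Linearize each sRGB channel c=v/255: c/12.92 if c ≤ 0.04045 else ((c+0.055)/1.055)^2.4
L = 0.2126×R_lin + 0.7152×G_lin + 0.0722×B_lin
Color 1 (243,191,163):
  R=243: 243/255≈0.9529 > 0.04045 → ((0.9529+0.055)/1.055)^2.4 ≈ 0.89627
  G=191: 191/255≈0.7490 > 0.04045 → ((0.7490+0.055)/1.055)^2.4 ≈ 0.52100
  B=163: 163/255≈0.6392 > 0.04045 → ((0.6392+0.055)/1.055)^2.4 ≈ 0.36625
  L1 = 0.2126×0.89627 + 0.7152×0.52100 + 0.0722×0.36625 ≈ 0.58961
Color 2 (249,193,229):
  R=249: 249/255≈0.9765 > 0.04045 → ((0.9765+0.055)/1.055)^2.4 ≈ 0.94731
  G=193: 193/255≈0.7569 > 0.04045 → ((0.7569+0.055)/1.055)^2.4 ≈ 0.53328
  B=229: 229/255≈0.8980 > 0.04045 → ((0.8980+0.055)/1.055)^2.4 ≈ 0.78354
  L2 = 0.2126×0.94731 + 0.7152×0.53328 + 0.0722×0.78354 ≈ 0.63937
Lighter = 0.63937, Darker = 0.58961
Ratio = (L_lighter + 0.05) / (L_darker + 0.05)
Ratio = (0.63937 + 0.05) / (0.58961 + 0.05) = 0.68937 / 0.63961 ≈ 1.0778
Ratio ≈ 1.08:1


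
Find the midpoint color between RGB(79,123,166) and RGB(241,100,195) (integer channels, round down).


Midpoint: each channel = ⌊(C₁+C₂)/2⌋
R: ⌊(79+241)/2⌋ = 160
G: ⌊(123+100)/2⌋ = 111
B: ⌊(166+195)/2⌋ = 180
= RGB(160, 111, 180)


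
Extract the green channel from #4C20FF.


Color: #4C20FF
R = 4C = 76
G = 20 = 32
B = FF = 255
Green = 32


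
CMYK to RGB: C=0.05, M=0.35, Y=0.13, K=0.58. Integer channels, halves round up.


R = 255 × (1-C) × (1-K) = 255 × 0.95 × 0.42 = 101.745 → 102
G = 255 × (1-M) × (1-K) = 255 × 0.65 × 0.42 = 69.615 → 70
B = 255 × (1-Y) × (1-K) = 255 × 0.87 × 0.42 = 93.177 → 93
= RGB(102, 70, 93)


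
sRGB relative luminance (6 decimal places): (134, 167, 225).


Linearize each channel (sRGB transfer function): c = v/255; c_lin = c/12.92 if c ≤ 0.04045, else ((c+0.055)/1.055)^2.4
  R: 134/255 ≈ 0.525490 > 0.04045 → ((0.525490+0.055)/1.055)^2.4 ≈ 0.238398
  G: 167/255 ≈ 0.654902 > 0.04045 → ((0.654902+0.055)/1.055)^2.4 ≈ 0.386429
  B: 225/255 ≈ 0.882353 > 0.04045 → ((0.882353+0.055)/1.055)^2.4 ≈ 0.752942
R_lin = 0.238398, G_lin = 0.386429, B_lin = 0.752942
L = 0.2126×R + 0.7152×G + 0.0722×B
L = 0.2126×0.238398 + 0.7152×0.386429 + 0.0722×0.752942
L ≈ 0.381420


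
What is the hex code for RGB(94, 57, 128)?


R = 94 → 5E (hex)
G = 57 → 39 (hex)
B = 128 → 80 (hex)
Hex = #5E3980


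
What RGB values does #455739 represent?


45 → 69 (R)
57 → 87 (G)
39 → 57 (B)
= RGB(69, 87, 57)


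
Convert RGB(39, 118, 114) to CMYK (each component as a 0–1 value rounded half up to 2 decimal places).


R'=39/255≈0.1529, G'=118/255≈0.4627, B'=114/255≈0.4471
K = 1 - max(R',G',B') = 1 - 118/255 = 137/255 = 0.53725… → 0.54
(1-R'-K)/(1-K) simplifies to (max-R)/max with max = 118:
C = (118-39)/118 = 79/118 = 0.66949… → 0.67
M = (118-118)/118 = 0/118 = 0 → 0.00
Y = (118-114)/118 = 4/118 = 0.03389… → 0.03
= CMYK(0.67, 0.00, 0.03, 0.54)


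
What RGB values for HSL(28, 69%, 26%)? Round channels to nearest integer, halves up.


H=28°, S=0.69, L=0.26
C = (1-|2L-1|)×S = (1-|-0.48|)×0.69 = 0.3588
H' = H/60 = 28/60 ≈ 0.4667; X = C×(1-|H' mod 2 - 1|) = 0.16744
m = L - C/2 = 0.26 - 0.1794 = 0.0806
Sector ⌊H'⌋ = 0 → (R',G',B') = (0.3588, 0.16744, 0.0)
RGB = ((R'+m)×255, (G'+m)×255, (B'+m)×255) = (112.047, 63.2502, 20.553)
Round half up → RGB(112, 63, 21)


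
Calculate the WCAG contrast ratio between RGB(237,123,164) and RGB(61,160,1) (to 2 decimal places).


Linearize each sRGB channel c=v/255: c/12.92 if c ≤ 0.04045 else ((c+0.055)/1.055)^2.4
L = 0.2126×R_lin + 0.7152×G_lin + 0.0722×B_lin
Color 1 (237,123,164):
  R=237: 237/255≈0.9294 > 0.04045 → ((0.9294+0.055)/1.055)^2.4 ≈ 0.84687
  G=123: 123/255≈0.4824 > 0.04045 → ((0.4824+0.055)/1.055)^2.4 ≈ 0.19807
  B=164: 164/255≈0.6431 > 0.04045 → ((0.6431+0.055)/1.055)^2.4 ≈ 0.37124
  L1 = 0.2126×0.84687 + 0.7152×0.19807 + 0.0722×0.37124 ≈ 0.34851
Color 2 (61,160,1):
  R=61: 61/255≈0.2392 > 0.04045 → ((0.2392+0.055)/1.055)^2.4 ≈ 0.04667
  G=160: 160/255≈0.6275 > 0.04045 → ((0.6275+0.055)/1.055)^2.4 ≈ 0.35153
  B=1: 1/255≈0.0039 ≤ 0.04045 → 0.0039/12.92 ≈ 0.00030
  L2 = 0.2126×0.04667 + 0.7152×0.35153 + 0.0722×0.00030 ≈ 0.26136
Lighter = 0.34851, Darker = 0.26136
Ratio = (L_lighter + 0.05) / (L_darker + 0.05)
Ratio = (0.34851 + 0.05) / (0.26136 + 0.05) = 0.39851 / 0.31136 ≈ 1.2799
Ratio ≈ 1.28:1
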